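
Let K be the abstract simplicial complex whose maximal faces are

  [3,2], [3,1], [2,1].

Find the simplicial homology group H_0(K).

H_0 = Z.

K has 3 vertices, 3 edges.
rank ∂_0 = 0, rank ∂_1 = 2 ⇒ b_0 = 3 − 0 − 2 = 1; all invariant factors of ∂_1 are 1 so no torsion. So H_0 = Z.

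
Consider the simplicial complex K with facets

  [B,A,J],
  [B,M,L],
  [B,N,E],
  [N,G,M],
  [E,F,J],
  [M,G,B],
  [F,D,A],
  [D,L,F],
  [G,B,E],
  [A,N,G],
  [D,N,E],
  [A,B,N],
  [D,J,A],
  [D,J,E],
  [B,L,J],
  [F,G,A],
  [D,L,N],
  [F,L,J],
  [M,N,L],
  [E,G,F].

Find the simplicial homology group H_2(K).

H_2 ≅ 0.

Take the total order A < B < D < E < F < G < J < L < M < N on the vertex set. Then K (dimension 2) consists of the simplices:

  0-simplices (10): A, B, D, E, F, G, J, L, M, N
  1-simplices (30): AB, AD, AF, AG, AJ, AN, BE, BG, BJ, BL, BM, BN, DE, DF, DJ, DL, DN, EF, EG, EJ, EN, FG, FJ, FL, GM, GN, JL, LM, LN, MN
  2-simplices (20): ABJ, ABN, ADF, ADJ, AFG, AGN, BEG, BEN, BGM, BJL, BLM, DEJ, DEN, DFL, DLN, EFG, EFJ, FJL, GMN, LMN

giving chain groups C_0 ≅ Z^10, C_1 ≅ Z^30, C_2 ≅ Z^20.

Boundary ∂_1: C_1 → C_0 sends each edge [p,q] (with p < q) to q − p.
This gives a 10×30 integer matrix of rank 9; reducing to Smith normal form yields diagonal entries (1,1,1,1,1,1,1,1,1).

The boundary map ∂_2: C_2 → C_1 sends each 2-simplex [p,q,r] to [q,r] − [p,r] + [p,q]. For instance
  ∂BEN = EN − BN + BE,
  ∂ABN = BN − AN + AB.
This gives a 30×20 integer matrix of rank 20; reducing to Smith normal form yields diagonal entries (1,1,1,1,1,1,1,1,1,1,1,1,1,1,1,1,1,1,1,2).

Computing H_k = (kernel of ∂_k) / (image of ∂_{k+1}):

  H_2: rank ker ∂_2 − rank ∂_3 = (20 − 20) − 0 = 0, and there is no ∂_3, so H_2 ≅ 0.

(K is a triangulation of the Klein bottle.)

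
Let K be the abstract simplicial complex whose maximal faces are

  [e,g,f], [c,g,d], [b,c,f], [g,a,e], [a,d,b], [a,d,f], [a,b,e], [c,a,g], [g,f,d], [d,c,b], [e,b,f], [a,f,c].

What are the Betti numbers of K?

Take the total order a < b < c < d < e < f < g on the vertex set. Then K (dimension 2) consists of the simplices:

  0-simplices (7): a, b, c, d, e, f, g
  1-simplices (18): ab, ac, ad, ae, af, ag, bc, bd, be, bf, cd, cf, cg, df, dg, ef, eg, fg
  2-simplices (12): abd, abe, acf, acg, adf, aeg, bcd, bcf, bef, cdg, dfg, efg

so the chain groups are C_0 ≅ Z^7, C_1 ≅ Z^18, C_2 ≅ Z^12.

∂_1: C_1 → C_0 sends each edge [p,q] (with p < q) to q − p.
The resulting 7×18 matrix has rank 6, and its Smith normal form has invariant factors (1,1,1,1,1,1).

The boundary map ∂_2: C_2 → C_1 acts by ∂[p,q,r] = [q,r] − [p,r] + [p,q]. For instance
  ∂bcd = cd − bd + bc,
  ∂bcf = cf − bf + bc.
The resulting 18×12 matrix has rank 12, and its Smith normal form has invariant factors (1,1,1,1,1,1,1,1,1,1,1,2).

From H_k ≅ ker(∂_k) / im(∂_{k+1}) we obtain:

  H_0: rank C_0 − rank ∂_1 = 7 − 6 = 1, and the invariant factors of ∂_1 are all 1, so H_0 ≅ Z.
  H_1: rank ker ∂_1 − rank ∂_2 = (18 − 6) − 12 = 0, and ∂_2 has invariant factor 2 > 1, so H_1 ≅ Z/2.
  H_2: rank ker ∂_2 − rank ∂_3 = (12 − 12) − 0 = 0, and there is no ∂_3, so H_2 ≅ 0.

(K is a triangulation of the real projective plane RP^2.)

Hence the Betti numbers are b_0 = 1, b_1 = 0, b_2 = 0.

b_0 = 1, b_1 = 0, b_2 = 0.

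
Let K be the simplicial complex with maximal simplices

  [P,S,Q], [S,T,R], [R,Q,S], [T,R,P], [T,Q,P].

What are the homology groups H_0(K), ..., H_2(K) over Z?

Fix the vertex order P < Q < R < S < T and write every simplex with vertices in increasing order. Then dim K = 2 and the simplices of K are:

  0-simplices (5): P, Q, R, S, T
  1-simplices (10): PQ, PR, PS, PT, QR, QS, QT, RS, RT, ST
  2-simplices (5): PQS, PQT, PRT, QRS, RST

giving chain groups C_0 ≅ Z^5, C_1 ≅ Z^10, C_2 ≅ Z^5.

Boundary ∂_1: C_1 → C_0 sends each edge [p,q] (with p < q) to q − p.
As a 5×10 matrix over Z this has rank 4, with invariant factors (1,1,1,1).

The boundary map ∂_2: C_2 → C_1 sends each 2-simplex [p,q,r] to [q,r] − [p,r] + [p,q]. For instance
  ∂QRS = RS − QS + QR,
  ∂RST = ST − RT + RS.
As a 10×5 matrix over Z this has rank 5, with invariant factors (1,1,1,1,1).

From H_k ≅ ker(∂_k) / im(∂_{k+1}) we obtain:

  H_0: rank C_0 − rank ∂_1 = 5 − 4 = 1, and the invariant factors of ∂_1 are all 1, so H_0 ≅ Z.
  H_1: rank ker ∂_1 − rank ∂_2 = (10 − 4) − 5 = 1, and the invariant factors of ∂_2 are all 1, so H_1 ≅ Z.
  H_2: rank ker ∂_2 − rank ∂_3 = (5 − 5) − 0 = 0, and there is no ∂_3, so H_2 ≅ 0.

As a check, the Euler characteristic is 5 − 10 + 5 = 0, which agrees with 1 − 1 + 0 = 0.
(K is a triangulation of the Möbius band.)

H_0 = Z,  H_1 = Z,  H_2 = 0.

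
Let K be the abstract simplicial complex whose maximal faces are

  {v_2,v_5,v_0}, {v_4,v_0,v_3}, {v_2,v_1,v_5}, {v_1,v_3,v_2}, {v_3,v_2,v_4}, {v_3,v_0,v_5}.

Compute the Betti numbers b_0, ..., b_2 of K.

Take the total order v_0 < v_1 < v_2 < v_3 < v_4 < v_5 on the vertex set. Then K (dimension 2) consists of the simplices:

  0-simplices (6): [v_0], [v_1], [v_2], [v_3], [v_4], [v_5]
  1-simplices (12): [v_0,v_2], [v_0,v_3], [v_0,v_4], [v_0,v_5], [v_1,v_2], [v_1,v_3], [v_1,v_5], [v_2,v_3], [v_2,v_4], [v_2,v_5], [v_3,v_4], [v_3,v_5]
  2-simplices (6): [v_0,v_2,v_5], [v_0,v_3,v_4], [v_0,v_3,v_5], [v_1,v_2,v_3], [v_1,v_2,v_5], [v_2,v_3,v_4]

Hence C_0 ≅ Z^6, C_1 ≅ Z^12, C_2 ≅ Z^6.

∂_1: C_1 → C_0 sends each edge [p,q] (with p < q) to q − p. For instance
  ∂[v_2,v_3] = [v_3] − [v_2].
The resulting 6×12 matrix has rank 5, and its Smith normal form has invariant factors (1,1,1,1,1).

∂_2: C_2 → C_1 sends each 2-simplex [p,q,r] to [q,r] − [p,r] + [p,q]. For instance
  ∂[v_2,v_3,v_4] = [v_3,v_4] − [v_2,v_4] + [v_2,v_3],
  ∂[v_0,v_2,v_5] = [v_2,v_5] − [v_0,v_5] + [v_0,v_2].
As a 12×6 matrix over Z this has rank 6, with invariant factors (1,1,1,1,1,1).

Reading off H_k = ker ∂_k / im ∂_{k+1}:

  H_0: rank C_0 − rank ∂_1 = 6 − 5 = 1, and the invariant factors of ∂_1 are all 1, so H_0 ≅ Z.
  H_1: rank ker ∂_1 − rank ∂_2 = (12 − 5) − 6 = 1, and the invariant factors of ∂_2 are all 1, so H_1 ≅ Z.
  H_2: rank ker ∂_2 − rank ∂_3 = (6 − 6) − 0 = 0, and there is no ∂_3, so H_2 ≅ 0.

Hence the Betti numbers are b_0 = 1, b_1 = 1, b_2 = 0.

b_0 = 1, b_1 = 1, b_2 = 0.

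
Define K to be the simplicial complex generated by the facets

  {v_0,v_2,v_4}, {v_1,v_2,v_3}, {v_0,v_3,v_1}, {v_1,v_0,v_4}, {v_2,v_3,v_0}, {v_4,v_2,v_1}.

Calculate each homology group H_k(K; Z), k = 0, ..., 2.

H_0 ≅ Z,  H_1 = 0,  H_2 ≅ Z.

Take the total order v_0 < v_1 < v_2 < v_3 < v_4 on the vertex set. Then K (dimension 2) consists of the simplices:

  0-simplices (5): [v_0], [v_1], [v_2], [v_3], [v_4]
  1-simplices (9): [v_0,v_1], [v_0,v_2], [v_0,v_3], [v_0,v_4], [v_1,v_2], [v_1,v_3], [v_1,v_4], [v_2,v_3], [v_2,v_4]
  2-simplices (6): [v_0,v_1,v_3], [v_0,v_1,v_4], [v_0,v_2,v_3], [v_0,v_2,v_4], [v_1,v_2,v_3], [v_1,v_2,v_4]

giving chain groups C_0 ≅ Z^5, C_1 ≅ Z^9, C_2 ≅ Z^6.

Boundary ∂_1: C_1 → C_0 maps an edge to its endpoints' difference, ∂[p,q] = q − p.
This gives a 5×9 integer matrix of rank 4; reducing to Smith normal form yields diagonal entries (1,1,1,1).

Boundary ∂_2: C_2 → C_1 sends each 2-simplex [p,q,r] to [q,r] − [p,r] + [p,q]. For instance
  ∂[v_1,v_2,v_4] = [v_2,v_4] − [v_1,v_4] + [v_1,v_2],
  ∂[v_0,v_1,v_4] = [v_1,v_4] − [v_0,v_4] + [v_0,v_1].
The 9×6 boundary matrix has rank 5 and Smith normal form diag(1,1,1,1,1).

Now H_k = ker ∂_k / im ∂_{k+1}, so:

  H_0: rank C_0 − rank ∂_1 = 5 − 4 = 1, and the invariant factors of ∂_1 are all 1, so H_0 ≅ Z.
  H_1: rank ker ∂_1 − rank ∂_2 = (9 − 4) − 5 = 0, and the invariant factors of ∂_2 are all 1, so H_1 ≅ 0.
  H_2: rank ker ∂_2 − rank ∂_3 = (6 − 5) − 0 = 1, and there is no ∂_3, so H_2 ≅ Z.

As a check, the Euler characteristic is 5 − 9 + 6 = 2, which agrees with 1 − 0 + 1 = 2.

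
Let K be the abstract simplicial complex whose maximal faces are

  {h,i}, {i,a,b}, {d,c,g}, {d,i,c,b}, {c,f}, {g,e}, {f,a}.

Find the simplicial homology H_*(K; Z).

We work with the vertex ordering a < b < c < d < e < f < g < h < i. The simplices of K, each written with vertices in increasing order, are:

  0-simplices (9): a, b, c, d, e, f, g, h, i
  1-simplices (14): ab, af, ai, bc, bd, bi, cd, cf, cg, ci, dg, di, eg, hi
  2-simplices (6): abi, bcd, bci, bdi, cdg, cdi
  3-simplices (1): bcdi

Hence C_0 ≅ Z^9, C_1 ≅ Z^14, C_2 ≅ Z^6, C_3 ≅ Z^1.

∂_1: C_1 → C_0 is given by ∂[p,q] = [q] − [p].
The 9×14 boundary matrix has rank 8 and Smith normal form diag(1,1,1,1,1,1,1,1).

Boundary ∂_2: C_2 → C_1 sends each 2-simplex [p,q,r] to [q,r] − [p,r] + [p,q]. For instance
  ∂bdi = di − bi + bd,
  ∂bci = ci − bi + bc.
This gives a 14×6 integer matrix of rank 5; reducing to Smith normal form yields diagonal entries (1,1,1,1,1).

The boundary map ∂_3: C_3 → C_2 sends each 3-simplex σ to the alternating sum Σ_i (−1)^i (σ with its i-th vertex removed). For instance
  ∂bcdi = cdi − bdi + bci − bcd.
As a 6×1 matrix over Z this has rank 1, with invariant factors (1).

Now H_k = ker ∂_k / im ∂_{k+1}, so:

  H_0: rank C_0 − rank ∂_1 = 9 − 8 = 1, and the invariant factors of ∂_1 are all 1, so H_0 = Z.
  H_1: rank ker ∂_1 − rank ∂_2 = (14 − 8) − 5 = 1, and the invariant factors of ∂_2 are all 1, so H_1 = Z.
  H_2: rank ker ∂_2 − rank ∂_3 = (6 − 5) − 1 = 0, and the invariant factors of ∂_3 are all 1, so H_2 = 0.
  H_3: rank ker ∂_3 − rank ∂_4 = (1 − 1) − 0 = 0, and there is no ∂_4, so H_3 = 0.

As a check, the Euler characteristic is 9 − 14 + 6 − 1 = 0, which agrees with 1 − 1 + 0 − 0 = 0.

H_0 = Z,  H_1 = Z,  H_2 = 0,  H_3 = 0.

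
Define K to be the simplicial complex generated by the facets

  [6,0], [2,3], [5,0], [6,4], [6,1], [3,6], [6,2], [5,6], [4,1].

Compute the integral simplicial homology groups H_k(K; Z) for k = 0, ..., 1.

H_0 ≅ Z,  H_1 ≅ Z^3.

K has 7 vertices, 9 edges.
rank ∂_0 = 0, rank ∂_1 = 6 ⇒ b_0 = 7 − 0 − 6 = 1; all invariant factors of ∂_1 are 1 so no torsion. So H_0 ≅ Z.
rank ∂_1 = 6, rank ∂_2 = 0 ⇒ b_1 = 9 − 6 − 0 = 3. So H_1 ≅ Z^3.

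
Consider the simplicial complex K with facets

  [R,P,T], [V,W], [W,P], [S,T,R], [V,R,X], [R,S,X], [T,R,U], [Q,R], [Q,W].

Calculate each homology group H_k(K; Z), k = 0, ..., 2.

H_0 = Z,  H_1 = Z^2,  H_2 = 0.

Order the vertices as P < Q < R < S < T < U < V < W < X. Listing each simplex with vertices in this order, K has dimension 2 with simplices:

  0-simplices (9): P, Q, R, S, T, U, V, W, X
  1-simplices (15): PR, PT, PW, QR, QW, RS, RT, RU, RV, RX, ST, SX, TU, VW, VX
  2-simplices (5): PRT, RST, RSX, RTU, RVX

Hence C_0 ≅ Z^9, C_1 ≅ Z^15, C_2 ≅ Z^5.

The boundary map ∂_1: C_1 → C_0 is given by ∂[p,q] = [q] − [p].
The resulting 9×15 matrix has rank 8, and its Smith normal form has invariant factors (1,1,1,1,1,1,1,1).

∂_2: C_2 → C_1 acts by ∂[p,q,r] = [q,r] − [p,r] + [p,q]. For instance
  ∂RVX = VX − RX + RV,
  ∂RST = ST − RT + RS.
This gives a 15×5 integer matrix of rank 5; reducing to Smith normal form yields diagonal entries (1,1,1,1,1).

Computing H_k = (kernel of ∂_k) / (image of ∂_{k+1}):

  H_0: rank C_0 − rank ∂_1 = 9 − 8 = 1, and the invariant factors of ∂_1 are all 1, so H_0 ≅ Z.
  H_1: rank ker ∂_1 − rank ∂_2 = (15 − 8) − 5 = 2, and the invariant factors of ∂_2 are all 1, so H_1 ≅ Z^2.
  H_2: rank ker ∂_2 − rank ∂_3 = (5 − 5) − 0 = 0, and there is no ∂_3, so H_2 ≅ 0.

As a check, the Euler characteristic is 9 − 15 + 5 = -1, which agrees with 1 − 2 + 0 = -1.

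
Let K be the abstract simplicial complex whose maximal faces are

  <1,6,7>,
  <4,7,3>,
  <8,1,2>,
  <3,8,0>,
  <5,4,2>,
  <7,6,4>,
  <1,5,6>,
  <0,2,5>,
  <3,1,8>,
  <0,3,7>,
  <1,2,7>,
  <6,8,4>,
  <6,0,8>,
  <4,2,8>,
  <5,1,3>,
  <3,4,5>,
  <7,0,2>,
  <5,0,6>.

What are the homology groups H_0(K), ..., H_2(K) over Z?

H_0 ≅ Z,  H_1 ≅ Z^2,  H_2 ≅ Z.

K has 9 vertices, 27 edges, 18 triangles.
rank ∂_0 = 0, rank ∂_1 = 8 ⇒ b_0 = 9 − 0 − 8 = 1; all invariant factors of ∂_1 are 1 so no torsion. So H_0 = Z.
rank ∂_1 = 8, rank ∂_2 = 17 ⇒ b_1 = 27 − 8 − 17 = 2; all invariant factors of ∂_2 are 1 so no torsion. So H_1 = Z^2.
rank ∂_2 = 17, rank ∂_3 = 0 ⇒ b_2 = 18 − 17 − 0 = 1. So H_2 = Z.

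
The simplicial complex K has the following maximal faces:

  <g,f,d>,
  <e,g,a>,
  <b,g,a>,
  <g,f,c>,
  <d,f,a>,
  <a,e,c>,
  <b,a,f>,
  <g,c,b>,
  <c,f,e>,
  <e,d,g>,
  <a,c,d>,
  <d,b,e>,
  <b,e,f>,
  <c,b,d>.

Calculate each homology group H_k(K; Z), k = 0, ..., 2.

H_0 = Z,  H_1 = Z^2,  H_2 = Z.

Order the vertices as a < b < c < d < e < f < g. Listing each simplex with vertices in this order, K has dimension 2 with simplices:

  0-simplices (7): a, b, c, d, e, f, g
  1-simplices (21): ab, ac, ad, ae, af, ag, bc, bd, be, bf, bg, cd, ce, cf, cg, de, df, dg, ef, eg, fg
  2-simplices (14): abf, abg, acd, ace, adf, aeg, bcd, bcg, bde, bef, cef, cfg, deg, dfg

giving chain groups C_0 ≅ Z^7, C_1 ≅ Z^21, C_2 ≅ Z^14.

∂_1: C_1 → C_0 maps an edge to its endpoints' difference, ∂[p,q] = q − p. For instance
  ∂ae = e − a.
The 7×21 boundary matrix has rank 6 and Smith normal form diag(1,1,1,1,1,1).

Boundary ∂_2: C_2 → C_1 acts by ∂[p,q,r] = [q,r] − [p,r] + [p,q]. For instance
  ∂bde = de − be + bd,
  ∂cfg = fg − cg + cf.
This gives a 21×14 integer matrix of rank 13; reducing to Smith normal form yields diagonal entries (1,1,1,1,1,1,1,1,1,1,1,1,1).

From H_k ≅ ker(∂_k) / im(∂_{k+1}) we obtain:

  H_0: rank C_0 − rank ∂_1 = 7 − 6 = 1, and the invariant factors of ∂_1 are all 1, so H_0 ≅ Z.
  H_1: rank ker ∂_1 − rank ∂_2 = (21 − 6) − 13 = 2, and the invariant factors of ∂_2 are all 1, so H_1 ≅ Z^2.
  H_2: rank ker ∂_2 − rank ∂_3 = (14 − 13) − 0 = 1, and there is no ∂_3, so H_2 ≅ Z.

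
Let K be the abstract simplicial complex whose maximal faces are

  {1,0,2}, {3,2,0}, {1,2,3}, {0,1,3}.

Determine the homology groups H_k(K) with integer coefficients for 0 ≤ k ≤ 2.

K has 4 vertices, 6 edges, 4 triangles.
rank ∂_0 = 0, rank ∂_1 = 3 ⇒ b_0 = 4 − 0 − 3 = 1; all invariant factors of ∂_1 are 1 so no torsion. So H_0 ≅ Z.
rank ∂_1 = 3, rank ∂_2 = 3 ⇒ b_1 = 6 − 3 − 3 = 0; all invariant factors of ∂_2 are 1 so no torsion. So H_1 ≅ 0.
rank ∂_2 = 3, rank ∂_3 = 0 ⇒ b_2 = 4 − 3 − 0 = 1. So H_2 ≅ Z.

H_0 ≅ Z,  H_1 = 0,  H_2 ≅ Z.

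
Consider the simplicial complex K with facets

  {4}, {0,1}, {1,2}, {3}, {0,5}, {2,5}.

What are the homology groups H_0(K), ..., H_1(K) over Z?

We work with the vertex ordering 0 < 1 < 2 < 3 < 4 < 5. The simplices of K, each written with vertices in increasing order, are:

  0-simplices (6): [0], [1], [2], [3], [4], [5]
  1-simplices (4): [0,1], [0,5], [1,2], [2,5]

giving chain groups C_0 ≅ Z^6, C_1 ≅ Z^4.

Boundary ∂_1: C_1 → C_0 maps an edge to its endpoints' difference, ∂[p,q] = q − p. For instance
  ∂[0,5] = [5] − [0].
This gives a 6×4 integer matrix of rank 3; reducing to Smith normal form yields diagonal entries (1,1,1).

From H_k ≅ ker(∂_k) / im(∂_{k+1}) we obtain:

  H_0: rank C_0 − rank ∂_1 = 6 − 3 = 3, and the invariant factors of ∂_1 are all 1, so H_0 ≅ Z^3.
  H_1: rank ker ∂_1 − rank ∂_2 = (4 − 3) − 0 = 1, and there is no ∂_2, so H_1 ≅ Z.

As a check, the Euler characteristic is 6 − 4 = 2, which agrees with 3 − 1 = 2.

H_0 = Z^3,  H_1 = Z.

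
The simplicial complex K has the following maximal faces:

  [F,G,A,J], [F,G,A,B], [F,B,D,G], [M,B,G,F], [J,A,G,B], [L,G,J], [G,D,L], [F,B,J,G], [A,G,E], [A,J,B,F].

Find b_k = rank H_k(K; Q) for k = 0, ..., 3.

K has 9 vertices, 21 edges, 19 triangles, 7 3-simplices.
rank ∂_0 = 0, rank ∂_1 = 8 ⇒ b_0 = 9 − 0 − 8 = 1; all invariant factors of ∂_1 are 1 so no torsion. So H_0 = Z.
rank ∂_1 = 8, rank ∂_2 = 13 ⇒ b_1 = 21 − 8 − 13 = 0; all invariant factors of ∂_2 are 1 so no torsion. So H_1 = 0.
rank ∂_2 = 13, rank ∂_3 = 6 ⇒ b_2 = 19 − 13 − 6 = 0; all invariant factors of ∂_3 are 1 so no torsion. So H_2 = 0.
rank ∂_3 = 6, rank ∂_4 = 0 ⇒ b_3 = 7 − 6 − 0 = 1. So H_3 = Z.

b_0 = 1, b_1 = 0, b_2 = 0, b_3 = 1.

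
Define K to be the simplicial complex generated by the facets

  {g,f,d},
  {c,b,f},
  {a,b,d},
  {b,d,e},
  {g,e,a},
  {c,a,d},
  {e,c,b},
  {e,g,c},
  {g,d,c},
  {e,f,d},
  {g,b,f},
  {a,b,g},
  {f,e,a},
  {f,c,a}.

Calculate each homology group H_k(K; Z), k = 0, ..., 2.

H_0 = Z,  H_1 = Z^2,  H_2 = Z.

Order the vertices as a < b < c < d < e < f < g. Listing each simplex with vertices in this order, K has dimension 2 with simplices:

  0-simplices (7): a, b, c, d, e, f, g
  1-simplices (21): ab, ac, ad, ae, af, ag, bc, bd, be, bf, bg, cd, ce, cf, cg, de, df, dg, ef, eg, fg
  2-simplices (14): abd, abg, acd, acf, aef, aeg, bce, bcf, bde, bfg, cdg, ceg, def, dfg

so the chain groups are C_0 ≅ Z^7, C_1 ≅ Z^21, C_2 ≅ Z^14.

∂_1: C_1 → C_0 sends each edge [p,q] (with p < q) to q − p.
This gives a 7×21 integer matrix of rank 6; reducing to Smith normal form yields diagonal entries (1,1,1,1,1,1).

The boundary map ∂_2: C_2 → C_1 maps a triangle to the signed sum of its edges. For instance
  ∂ceg = eg − cg + ce,
  ∂aeg = eg − ag + ae.
This gives a 21×14 integer matrix of rank 13; reducing to Smith normal form yields diagonal entries (1,1,1,1,1,1,1,1,1,1,1,1,1).

Now H_k = ker ∂_k / im ∂_{k+1}, so:

  H_0: rank C_0 − rank ∂_1 = 7 − 6 = 1, and the invariant factors of ∂_1 are all 1, so H_0 = Z.
  H_1: rank ker ∂_1 − rank ∂_2 = (21 − 6) − 13 = 2, and the invariant factors of ∂_2 are all 1, so H_1 = Z^2.
  H_2: rank ker ∂_2 − rank ∂_3 = (14 − 13) − 0 = 1, and there is no ∂_3, so H_2 = Z.

As a check, the Euler characteristic is 7 − 21 + 14 = 0, which agrees with 1 − 2 + 1 = 0.
(K is a triangulation of the torus T^2.)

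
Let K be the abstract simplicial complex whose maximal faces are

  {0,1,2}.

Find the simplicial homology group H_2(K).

Fix the vertex order 0 < 1 < 2 and write every simplex with vertices in increasing order. Then dim K = 2 and the simplices of K are:

  0-simplices (3): [0], [1], [2]
  1-simplices (3): [0,1], [0,2], [1,2]
  2-simplices (1): [0,1,2]

giving chain groups C_0 ≅ Z^3, C_1 ≅ Z^3, C_2 ≅ Z^1.

∂_1: C_1 → C_0 maps an edge to its endpoints' difference, ∂[p,q] = q − p.
This gives a 3×3 integer matrix of rank 2; reducing to Smith normal form yields diagonal entries (1,1).

The boundary map ∂_2: C_2 → C_1 sends each 2-simplex [p,q,r] to [q,r] − [p,r] + [p,q]. For instance
  ∂[0,1,2] = [1,2] − [0,2] + [0,1].
The resulting 3×1 matrix has rank 1, and its Smith normal form has invariant factors (1).

Computing H_k = (kernel of ∂_k) / (image of ∂_{k+1}):

  H_2: rank ker ∂_2 − rank ∂_3 = (1 − 1) − 0 = 0, and there is no ∂_3, so H_2 = 0.

H_2 = 0.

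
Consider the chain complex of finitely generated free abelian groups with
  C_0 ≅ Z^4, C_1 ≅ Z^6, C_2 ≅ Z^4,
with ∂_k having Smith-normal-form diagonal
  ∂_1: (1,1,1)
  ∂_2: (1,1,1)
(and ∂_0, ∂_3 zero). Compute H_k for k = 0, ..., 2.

H_0: b_0 = 4 − 0 − 3 = 1; torsion from ∂_1 factors > 1: none. So H_0 = Z.
H_1: b_1 = 6 − 3 − 3 = 0; torsion from ∂_2 factors > 1: none. So H_1 = 0.
H_2: b_2 = 4 − 3 − 0 = 1; torsion from ∂_3 factors > 1: none. So H_2 = Z.

H_0 = Z,  H_1 = 0,  H_2 = Z.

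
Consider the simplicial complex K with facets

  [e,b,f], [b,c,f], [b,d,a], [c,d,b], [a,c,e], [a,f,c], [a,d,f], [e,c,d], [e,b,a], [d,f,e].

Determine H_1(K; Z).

Order the vertices as a < b < c < d < e < f. Listing each simplex with vertices in this order, K has dimension 2 with simplices:

  0-simplices (6): a, b, c, d, e, f
  1-simplices (15): ab, ac, ad, ae, af, bc, bd, be, bf, cd, ce, cf, de, df, ef
  2-simplices (10): abd, abe, ace, acf, adf, bcd, bcf, bef, cde, def

giving chain groups C_0 ≅ Z^6, C_1 ≅ Z^15, C_2 ≅ Z^10.

The boundary map ∂_1: C_1 → C_0 maps an edge to its endpoints' difference, ∂[p,q] = q − p.
The resulting 6×15 matrix has rank 5, and its Smith normal form has invariant factors (1,1,1,1,1).

Boundary ∂_2: C_2 → C_1 maps a triangle to the signed sum of its edges. For instance
  ∂abe = be − ae + ab,
  ∂bef = ef − bf + be.
This gives a 15×10 integer matrix of rank 10; reducing to Smith normal form yields diagonal entries (1,1,1,1,1,1,1,1,1,2).

Computing H_k = (kernel of ∂_k) / (image of ∂_{k+1}):

  H_1: rank ker ∂_1 − rank ∂_2 = (15 − 5) − 10 = 0, and ∂_2 has invariant factor 2 > 1, so H_1 = Z/2Z.

H_1 ≅ Z/2Z.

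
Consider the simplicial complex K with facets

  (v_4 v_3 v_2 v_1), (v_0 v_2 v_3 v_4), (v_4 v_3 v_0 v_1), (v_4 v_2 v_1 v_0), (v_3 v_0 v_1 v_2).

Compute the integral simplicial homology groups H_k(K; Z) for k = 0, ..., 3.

H_0 ≅ Z,  H_1 = 0,  H_2 = 0,  H_3 ≅ Z.

Take the total order v_0 < v_1 < v_2 < v_3 < v_4 on the vertex set. Then K (dimension 3) consists of the simplices:

  0-simplices (5): [v_0], [v_1], [v_2], [v_3], [v_4]
  1-simplices (10): [v_0,v_1], [v_0,v_2], [v_0,v_3], [v_0,v_4], [v_1,v_2], [v_1,v_3], [v_1,v_4], [v_2,v_3], [v_2,v_4], [v_3,v_4]
  2-simplices (10): [v_0,v_1,v_2], [v_0,v_1,v_3], [v_0,v_1,v_4], [v_0,v_2,v_3], [v_0,v_2,v_4], [v_0,v_3,v_4], [v_1,v_2,v_3], [v_1,v_2,v_4], [v_1,v_3,v_4], [v_2,v_3,v_4]
  3-simplices (5): [v_0,v_1,v_2,v_3], [v_0,v_1,v_2,v_4], [v_0,v_1,v_3,v_4], [v_0,v_2,v_3,v_4], [v_1,v_2,v_3,v_4]

giving chain groups C_0 ≅ Z^5, C_1 ≅ Z^10, C_2 ≅ Z^10, C_3 ≅ Z^5.

The boundary map ∂_1: C_1 → C_0 maps an edge to its endpoints' difference, ∂[p,q] = q − p. For instance
  ∂[v_0,v_3] = [v_3] − [v_0].
As a 5×10 matrix over Z this has rank 4, with invariant factors (1,1,1,1).

The boundary map ∂_2: C_2 → C_1 acts by ∂[p,q,r] = [q,r] − [p,r] + [p,q]. For instance
  ∂[v_0,v_1,v_4] = [v_1,v_4] − [v_0,v_4] + [v_0,v_1],
  ∂[v_0,v_1,v_3] = [v_1,v_3] − [v_0,v_3] + [v_0,v_1].
As a 10×10 matrix over Z this has rank 6, with invariant factors (1,1,1,1,1,1).

Boundary ∂_3: C_3 → C_2 sends each 3-simplex σ to the alternating sum Σ_i (−1)^i (σ with its i-th vertex removed). For instance
  ∂[v_0,v_1,v_2,v_4] = [v_1,v_2,v_4] − [v_0,v_2,v_4] + [v_0,v_1,v_4] − [v_0,v_1,v_2],
  ∂[v_1,v_2,v_3,v_4] = [v_2,v_3,v_4] − [v_1,v_3,v_4] + [v_1,v_2,v_4] − [v_1,v_2,v_3].
The 10×5 boundary matrix has rank 4 and Smith normal form diag(1,1,1,1).

Now H_k = ker ∂_k / im ∂_{k+1}, so:

  H_0: rank C_0 − rank ∂_1 = 5 − 4 = 1, and the invariant factors of ∂_1 are all 1, so H_0 = Z.
  H_1: rank ker ∂_1 − rank ∂_2 = (10 − 4) − 6 = 0, and the invariant factors of ∂_2 are all 1, so H_1 = 0.
  H_2: rank ker ∂_2 − rank ∂_3 = (10 − 6) − 4 = 0, and the invariant factors of ∂_3 are all 1, so H_2 = 0.
  H_3: rank ker ∂_3 − rank ∂_4 = (5 − 4) − 0 = 1, and there is no ∂_4, so H_3 = Z.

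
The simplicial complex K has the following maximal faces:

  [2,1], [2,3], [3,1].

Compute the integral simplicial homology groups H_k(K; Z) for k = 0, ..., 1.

K has 3 vertices, 3 edges.
rank ∂_0 = 0, rank ∂_1 = 2 ⇒ b_0 = 3 − 0 − 2 = 1; all invariant factors of ∂_1 are 1 so no torsion. So H_0 ≅ Z.
rank ∂_1 = 2, rank ∂_2 = 0 ⇒ b_1 = 3 − 2 − 0 = 1. So H_1 ≅ Z.

H_0 = Z,  H_1 = Z.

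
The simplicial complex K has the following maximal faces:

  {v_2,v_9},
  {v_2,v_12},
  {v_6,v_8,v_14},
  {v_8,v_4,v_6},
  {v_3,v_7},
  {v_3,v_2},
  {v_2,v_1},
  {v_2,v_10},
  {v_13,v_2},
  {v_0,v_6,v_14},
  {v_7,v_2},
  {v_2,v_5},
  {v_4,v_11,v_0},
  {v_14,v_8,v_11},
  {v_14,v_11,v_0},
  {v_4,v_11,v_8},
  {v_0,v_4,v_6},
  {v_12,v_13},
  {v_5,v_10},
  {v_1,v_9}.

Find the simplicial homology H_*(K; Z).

H_0 ≅ Z^2,  H_1 ≅ Z^4,  H_2 ≅ Z.

We work with the vertex ordering v_0 < v_1 < v_2 < v_3 < v_4 < v_5 < v_6 < v_7 < v_8 < v_9 < v_10 < v_11 < v_12 < v_13 < v_14. The simplices of K, each written with vertices in increasing order, are:

  0-simplices (15): [v_0], [v_1], [v_2], [v_3], [v_4], [v_5], [v_6], [v_7], [v_8], [v_9], [v_10], [v_11], [v_12], [v_13], [v_14]
  1-simplices (24): (24 of them)
  2-simplices (8): [v_0,v_4,v_6], [v_0,v_4,v_11], [v_0,v_6,v_14], [v_0,v_11,v_14], [v_4,v_6,v_8], [v_4,v_8,v_11], [v_6,v_8,v_14], [v_8,v_11,v_14]

giving chain groups C_0 ≅ Z^15, C_1 ≅ Z^24, C_2 ≅ Z^8.

The boundary map ∂_1: C_1 → C_0 sends each edge [p,q] (with p < q) to q − p.
The 15×24 boundary matrix has rank 13 and Smith normal form diag(1,1,1,1,1,1,1,1,1,1,1,1,1).

∂_2: C_2 → C_1 maps a triangle to the signed sum of its edges. For instance
  ∂[v_0,v_6,v_14] = [v_6,v_14] − [v_0,v_14] + [v_0,v_6],
  ∂[v_4,v_6,v_8] = [v_6,v_8] − [v_4,v_8] + [v_4,v_6].
As a 24×8 matrix over Z this has rank 7, with invariant factors (1,1,1,1,1,1,1).

Now H_k = ker ∂_k / im ∂_{k+1}, so:

  H_0: rank C_0 − rank ∂_1 = 15 − 13 = 2, and the invariant factors of ∂_1 are all 1, so H_0 = Z^2.
  H_1: rank ker ∂_1 − rank ∂_2 = (24 − 13) − 7 = 4, and the invariant factors of ∂_2 are all 1, so H_1 = Z^4.
  H_2: rank ker ∂_2 − rank ∂_3 = (8 − 7) − 0 = 1, and there is no ∂_3, so H_2 = Z.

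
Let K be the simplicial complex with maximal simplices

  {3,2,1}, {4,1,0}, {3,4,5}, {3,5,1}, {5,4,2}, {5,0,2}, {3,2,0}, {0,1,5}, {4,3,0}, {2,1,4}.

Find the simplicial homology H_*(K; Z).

Take the total order 0 < 1 < 2 < 3 < 4 < 5 on the vertex set. Then K (dimension 2) consists of the simplices:

  0-simplices (6): [0], [1], [2], [3], [4], [5]
  1-simplices (15): [0,1], [0,2], [0,3], [0,4], [0,5], [1,2], [1,3], [1,4], [1,5], [2,3], [2,4], [2,5], [3,4], [3,5], [4,5]
  2-simplices (10): [0,1,4], [0,1,5], [0,2,3], [0,2,5], [0,3,4], [1,2,3], [1,2,4], [1,3,5], [2,4,5], [3,4,5]

so the chain groups are C_0 ≅ Z^6, C_1 ≅ Z^15, C_2 ≅ Z^10.

The boundary map ∂_1: C_1 → C_0 maps an edge to its endpoints' difference, ∂[p,q] = q − p. For instance
  ∂[0,1] = [1] − [0].
The 6×15 boundary matrix has rank 5 and Smith normal form diag(1,1,1,1,1).

Boundary ∂_2: C_2 → C_1 sends each 2-simplex [p,q,r] to [q,r] − [p,r] + [p,q]. For instance
  ∂[1,2,3] = [2,3] − [1,3] + [1,2],
  ∂[1,3,5] = [3,5] − [1,5] + [1,3].
The resulting 15×10 matrix has rank 10, and its Smith normal form has invariant factors (1,1,1,1,1,1,1,1,1,2).

From H_k ≅ ker(∂_k) / im(∂_{k+1}) we obtain:

  H_0: rank C_0 − rank ∂_1 = 6 − 5 = 1, and the invariant factors of ∂_1 are all 1, so H_0 ≅ Z.
  H_1: rank ker ∂_1 − rank ∂_2 = (15 − 5) − 10 = 0, and ∂_2 has invariant factor 2 > 1, so H_1 ≅ Z/2.
  H_2: rank ker ∂_2 − rank ∂_3 = (10 − 10) − 0 = 0, and there is no ∂_3, so H_2 ≅ 0.

(K is a triangulation of the real projective plane RP^2.)

H_0 = Z,  H_1 = Z/2,  H_2 = 0.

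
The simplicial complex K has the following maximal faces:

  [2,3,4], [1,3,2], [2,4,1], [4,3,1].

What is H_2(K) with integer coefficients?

H_2 ≅ Z.

Take the total order 1 < 2 < 3 < 4 on the vertex set. Then K (dimension 2) consists of the simplices:

  0-simplices (4): [1], [2], [3], [4]
  1-simplices (6): [1,2], [1,3], [1,4], [2,3], [2,4], [3,4]
  2-simplices (4): [1,2,3], [1,2,4], [1,3,4], [2,3,4]

Hence C_0 ≅ Z^4, C_1 ≅ Z^6, C_2 ≅ Z^4.

Boundary ∂_1: C_1 → C_0 sends each edge [p,q] (with p < q) to q − p.
As a 4×6 matrix over Z this has rank 3, with invariant factors (1,1,1).

∂_2: C_2 → C_1 maps a triangle to the signed sum of its edges. For instance
  ∂[1,2,3] = [2,3] − [1,3] + [1,2],
  ∂[1,2,4] = [2,4] − [1,4] + [1,2].
The resulting 6×4 matrix has rank 3, and its Smith normal form has invariant factors (1,1,1).

From H_k ≅ ker(∂_k) / im(∂_{k+1}) we obtain:

  H_2: rank ker ∂_2 − rank ∂_3 = (4 − 3) − 0 = 1, and there is no ∂_3, so H_2 ≅ Z.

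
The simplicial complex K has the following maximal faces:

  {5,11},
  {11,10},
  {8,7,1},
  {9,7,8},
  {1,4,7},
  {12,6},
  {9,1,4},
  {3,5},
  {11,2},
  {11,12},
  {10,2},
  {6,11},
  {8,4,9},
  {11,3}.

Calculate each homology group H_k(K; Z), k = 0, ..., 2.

Fix the vertex order 1 < 2 < 3 < 4 < 5 < 6 < 7 < 8 < 9 < 10 < 11 < 12 and write every simplex with vertices in increasing order. Then dim K = 2 and the simplices of K are:

  0-simplices (12): [1], [2], [3], [4], [5], [6], [7], [8], [9], [10], [11], [12]
  1-simplices (19): [1,4], [1,7], [1,8], [1,9], [2,10], [2,11], [3,5], [3,11], [4,7], [4,8], [4,9], [5,11], [6,11], [6,12], [7,8], [7,9], [8,9], [10,11], [11,12]
  2-simplices (5): [1,4,7], [1,4,9], [1,7,8], [4,8,9], [7,8,9]

Hence C_0 ≅ Z^12, C_1 ≅ Z^19, C_2 ≅ Z^5.

Boundary ∂_1: C_1 → C_0 maps an edge to its endpoints' difference, ∂[p,q] = q − p.
The 12×19 boundary matrix has rank 10 and Smith normal form diag(1,1,1,1,1,1,1,1,1,1).

∂_2: C_2 → C_1 maps a triangle to the signed sum of its edges. For instance
  ∂[1,7,8] = [7,8] − [1,8] + [1,7],
  ∂[1,4,7] = [4,7] − [1,7] + [1,4].
As a 19×5 matrix over Z this has rank 5, with invariant factors (1,1,1,1,1).

From H_k ≅ ker(∂_k) / im(∂_{k+1}) we obtain:

  H_0: rank C_0 − rank ∂_1 = 12 − 10 = 2, and the invariant factors of ∂_1 are all 1, so H_0 ≅ Z^2.
  H_1: rank ker ∂_1 − rank ∂_2 = (19 − 10) − 5 = 4, and the invariant factors of ∂_2 are all 1, so H_1 ≅ Z^4.
  H_2: rank ker ∂_2 − rank ∂_3 = (5 − 5) − 0 = 0, and there is no ∂_3, so H_2 ≅ 0.

H_0 = Z^2,  H_1 = Z^4,  H_2 = 0.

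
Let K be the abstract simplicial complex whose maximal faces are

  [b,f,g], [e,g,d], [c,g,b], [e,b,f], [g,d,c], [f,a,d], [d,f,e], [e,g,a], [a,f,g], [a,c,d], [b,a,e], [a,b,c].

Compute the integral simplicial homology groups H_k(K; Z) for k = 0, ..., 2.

Fix the vertex order a < b < c < d < e < f < g and write every simplex with vertices in increasing order. Then dim K = 2 and the simplices of K are:

  0-simplices (7): a, b, c, d, e, f, g
  1-simplices (18): ab, ac, ad, ae, af, ag, bc, be, bf, bg, cd, cg, de, df, dg, ef, eg, fg
  2-simplices (12): abc, abe, acd, adf, aeg, afg, bcg, bef, bfg, cdg, def, deg

so the chain groups are C_0 ≅ Z^7, C_1 ≅ Z^18, C_2 ≅ Z^12.

The boundary map ∂_1: C_1 → C_0 sends each edge [p,q] (with p < q) to q − p. For instance
  ∂dg = g − d.
The resulting 7×18 matrix has rank 6, and its Smith normal form has invariant factors (1,1,1,1,1,1).

∂_2: C_2 → C_1 sends each 2-simplex [p,q,r] to [q,r] − [p,r] + [p,q]. For instance
  ∂abc = bc − ac + ab,
  ∂bef = ef − bf + be.
The resulting 18×12 matrix has rank 12, and its Smith normal form has invariant factors (1,1,1,1,1,1,1,1,1,1,1,2).

Computing H_k = (kernel of ∂_k) / (image of ∂_{k+1}):

  H_0: rank C_0 − rank ∂_1 = 7 − 6 = 1, and the invariant factors of ∂_1 are all 1, so H_0 ≅ Z.
  H_1: rank ker ∂_1 − rank ∂_2 = (18 − 6) − 12 = 0, and ∂_2 has invariant factor 2 > 1, so H_1 ≅ Z/2Z.
  H_2: rank ker ∂_2 − rank ∂_3 = (12 − 12) − 0 = 0, and there is no ∂_3, so H_2 ≅ 0.

H_0 = Z,  H_1 = Z/2Z,  H_2 = 0.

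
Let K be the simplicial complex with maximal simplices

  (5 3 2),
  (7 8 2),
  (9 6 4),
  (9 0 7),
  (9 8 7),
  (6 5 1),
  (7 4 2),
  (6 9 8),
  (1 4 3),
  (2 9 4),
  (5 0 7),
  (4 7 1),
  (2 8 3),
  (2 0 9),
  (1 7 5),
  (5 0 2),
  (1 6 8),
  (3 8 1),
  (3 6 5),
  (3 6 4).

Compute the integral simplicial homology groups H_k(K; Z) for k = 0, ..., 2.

Order the vertices as 0 < 1 < 2 < 3 < 4 < 5 < 6 < 7 < 8 < 9. Listing each simplex with vertices in this order, K has dimension 2 with simplices:

  0-simplices (10): [0], [1], [2], [3], [4], [5], [6], [7], [8], [9]
  1-simplices (30): (30 of them)
  2-simplices (20): (20 of them)

giving chain groups C_0 ≅ Z^10, C_1 ≅ Z^30, C_2 ≅ Z^20.

The boundary map ∂_1: C_1 → C_0 sends each edge [p,q] (with p < q) to q − p. For instance
  ∂[0,9] = [9] − [0].
As a 10×30 matrix over Z this has rank 9, with invariant factors (1,1,1,1,1,1,1,1,1).

The boundary map ∂_2: C_2 → C_1 maps a triangle to the signed sum of its edges. For instance
  ∂[2,4,7] = [4,7] − [2,7] + [2,4],
  ∂[6,8,9] = [8,9] − [6,9] + [6,8].
The 30×20 boundary matrix has rank 20 and Smith normal form diag(1,1,1,1,1,1,1,1,1,1,1,1,1,1,1,1,1,1,1,2).

Now H_k = ker ∂_k / im ∂_{k+1}, so:

  H_0: rank C_0 − rank ∂_1 = 10 − 9 = 1, and the invariant factors of ∂_1 are all 1, so H_0 ≅ Z.
  H_1: rank ker ∂_1 − rank ∂_2 = (30 − 9) − 20 = 1, and ∂_2 has invariant factor 2 > 1, so H_1 ≅ Z × Z/2.
  H_2: rank ker ∂_2 − rank ∂_3 = (20 − 20) − 0 = 0, and there is no ∂_3, so H_2 ≅ 0.

(K is a triangulation of the Klein bottle.)

H_0 = Z,  H_1 = Z × Z/2,  H_2 = 0.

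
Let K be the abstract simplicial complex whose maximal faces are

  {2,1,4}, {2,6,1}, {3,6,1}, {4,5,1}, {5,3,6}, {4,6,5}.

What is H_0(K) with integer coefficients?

H_0 = Z.

Take the total order 1 < 2 < 3 < 4 < 5 < 6 on the vertex set. Then K (dimension 2) consists of the simplices:

  0-simplices (6): [1], [2], [3], [4], [5], [6]
  1-simplices (12): [1,2], [1,3], [1,4], [1,5], [1,6], [2,4], [2,6], [3,5], [3,6], [4,5], [4,6], [5,6]
  2-simplices (6): [1,2,4], [1,2,6], [1,3,6], [1,4,5], [3,5,6], [4,5,6]

giving chain groups C_0 ≅ Z^6, C_1 ≅ Z^12, C_2 ≅ Z^6.

∂_1: C_1 → C_0 is given by ∂[p,q] = [q] − [p]. For instance
  ∂[1,3] = [3] − [1].
This gives a 6×12 integer matrix of rank 5; reducing to Smith normal form yields diagonal entries (1,1,1,1,1).

Boundary ∂_2: C_2 → C_1 acts by ∂[p,q,r] = [q,r] − [p,r] + [p,q]. For instance
  ∂[1,2,6] = [2,6] − [1,6] + [1,2],
  ∂[1,3,6] = [3,6] − [1,6] + [1,3].
This gives a 12×6 integer matrix of rank 6; reducing to Smith normal form yields diagonal entries (1,1,1,1,1,1).

Reading off H_k = ker ∂_k / im ∂_{k+1}:

  H_0: rank C_0 − rank ∂_1 = 6 − 5 = 1, and the invariant factors of ∂_1 are all 1, so H_0 = Z.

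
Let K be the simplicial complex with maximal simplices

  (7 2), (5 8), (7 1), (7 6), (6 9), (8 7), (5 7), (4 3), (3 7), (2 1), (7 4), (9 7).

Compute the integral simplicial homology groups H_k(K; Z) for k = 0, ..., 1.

H_0 ≅ Z,  H_1 ≅ Z^4.

We work with the vertex ordering 1 < 2 < 3 < 4 < 5 < 6 < 7 < 8 < 9. The simplices of K, each written with vertices in increasing order, are:

  0-simplices (9): [1], [2], [3], [4], [5], [6], [7], [8], [9]
  1-simplices (12): [1,2], [1,7], [2,7], [3,4], [3,7], [4,7], [5,7], [5,8], [6,7], [6,9], [7,8], [7,9]

giving chain groups C_0 ≅ Z^9, C_1 ≅ Z^12.

Boundary ∂_1: C_1 → C_0 sends each edge [p,q] (with p < q) to q − p. For instance
  ∂[5,8] = [8] − [5].
The 9×12 boundary matrix has rank 8 and Smith normal form diag(1,1,1,1,1,1,1,1).

Computing H_k = (kernel of ∂_k) / (image of ∂_{k+1}):

  H_0: rank C_0 − rank ∂_1 = 9 − 8 = 1, and the invariant factors of ∂_1 are all 1, so H_0 = Z.
  H_1: rank ker ∂_1 − rank ∂_2 = (12 − 8) − 0 = 4, and there is no ∂_2, so H_1 = Z^4.

As a check, the Euler characteristic is 9 − 12 = -3, which agrees with 1 − 4 = -3.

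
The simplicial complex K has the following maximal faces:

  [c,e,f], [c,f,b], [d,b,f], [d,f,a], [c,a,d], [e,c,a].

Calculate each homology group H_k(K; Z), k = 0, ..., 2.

H_0 = Z,  H_1 = Z,  H_2 = 0.

Take the total order a < b < c < d < e < f on the vertex set. Then K (dimension 2) consists of the simplices:

  0-simplices (6): a, b, c, d, e, f
  1-simplices (12): ac, ad, ae, af, bc, bd, bf, cd, ce, cf, df, ef
  2-simplices (6): acd, ace, adf, bcf, bdf, cef

giving chain groups C_0 ≅ Z^6, C_1 ≅ Z^12, C_2 ≅ Z^6.

∂_1: C_1 → C_0 is given by ∂[p,q] = [q] − [p].
The resulting 6×12 matrix has rank 5, and its Smith normal form has invariant factors (1,1,1,1,1).

∂_2: C_2 → C_1 acts by ∂[p,q,r] = [q,r] − [p,r] + [p,q]. For instance
  ∂bcf = cf − bf + bc,
  ∂adf = df − af + ad.
The 12×6 boundary matrix has rank 6 and Smith normal form diag(1,1,1,1,1,1).

Computing H_k = (kernel of ∂_k) / (image of ∂_{k+1}):

  H_0: rank C_0 − rank ∂_1 = 6 − 5 = 1, and the invariant factors of ∂_1 are all 1, so H_0 = Z.
  H_1: rank ker ∂_1 − rank ∂_2 = (12 − 5) − 6 = 1, and the invariant factors of ∂_2 are all 1, so H_1 = Z.
  H_2: rank ker ∂_2 − rank ∂_3 = (6 − 6) − 0 = 0, and there is no ∂_3, so H_2 = 0.

(K is a triangulation of the cylinder S^1 x I.)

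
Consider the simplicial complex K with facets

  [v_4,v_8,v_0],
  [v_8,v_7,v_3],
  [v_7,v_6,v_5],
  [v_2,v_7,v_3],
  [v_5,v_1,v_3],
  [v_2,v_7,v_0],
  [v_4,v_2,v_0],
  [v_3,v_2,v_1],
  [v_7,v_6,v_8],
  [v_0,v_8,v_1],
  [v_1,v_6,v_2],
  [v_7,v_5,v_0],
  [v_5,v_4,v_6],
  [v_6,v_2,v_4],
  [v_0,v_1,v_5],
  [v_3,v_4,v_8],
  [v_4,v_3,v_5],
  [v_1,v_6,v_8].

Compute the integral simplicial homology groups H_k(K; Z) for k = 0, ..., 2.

H_0 = Z,  H_1 = Z^2,  H_2 = Z.

Order the vertices as v_0 < v_1 < v_2 < v_3 < v_4 < v_5 < v_6 < v_7 < v_8. Listing each simplex with vertices in this order, K has dimension 2 with simplices:

  0-simplices (9): [v_0], [v_1], [v_2], [v_3], [v_4], [v_5], [v_6], [v_7], [v_8]
  1-simplices (27): (27 of them)
  2-simplices (18): (18 of them)

so the chain groups are C_0 ≅ Z^9, C_1 ≅ Z^27, C_2 ≅ Z^18.

The boundary map ∂_1: C_1 → C_0 is given by ∂[p,q] = [q] − [p].
The resulting 9×27 matrix has rank 8, and its Smith normal form has invariant factors (1,1,1,1,1,1,1,1).

The boundary map ∂_2: C_2 → C_1 sends each 2-simplex [p,q,r] to [q,r] − [p,r] + [p,q]. For instance
  ∂[v_4,v_5,v_6] = [v_5,v_6] − [v_4,v_6] + [v_4,v_5],
  ∂[v_3,v_7,v_8] = [v_7,v_8] − [v_3,v_8] + [v_3,v_7].
The resulting 27×18 matrix has rank 17, and its Smith normal form has invariant factors (1,1,1,1,1,1,1,1,1,1,1,1,1,1,1,1,1).

Reading off H_k = ker ∂_k / im ∂_{k+1}:

  H_0: rank C_0 − rank ∂_1 = 9 − 8 = 1, and the invariant factors of ∂_1 are all 1, so H_0 ≅ Z.
  H_1: rank ker ∂_1 − rank ∂_2 = (27 − 8) − 17 = 2, and the invariant factors of ∂_2 are all 1, so H_1 ≅ Z^2.
  H_2: rank ker ∂_2 − rank ∂_3 = (18 − 17) − 0 = 1, and there is no ∂_3, so H_2 ≅ Z.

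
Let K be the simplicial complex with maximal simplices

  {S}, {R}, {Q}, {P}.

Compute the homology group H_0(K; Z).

H_0 = Z^4.

Take the total order P < Q < R < S on the vertex set. Then K (dimension 0) consists of the simplices:

  0-simplices (4): P, Q, R, S

Hence C_0 ≅ Z^4.

Reading off H_k = ker ∂_k / im ∂_{k+1}:

  H_0: rank C_0 − rank ∂_1 = 4 − 0 = 4, and there is no ∂_1, so H_0 = Z^4.

(K is a triangulation of a set of 4 points.)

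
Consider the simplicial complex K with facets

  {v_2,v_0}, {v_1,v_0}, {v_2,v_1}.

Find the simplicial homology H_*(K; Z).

H_0 = Z,  H_1 = Z.

Fix the vertex order v_0 < v_1 < v_2 and write every simplex with vertices in increasing order. Then dim K = 1 and the simplices of K are:

  0-simplices (3): [v_0], [v_1], [v_2]
  1-simplices (3): [v_0,v_1], [v_0,v_2], [v_1,v_2]

Hence C_0 ≅ Z^3, C_1 ≅ Z^3.

∂_1: C_1 → C_0 maps an edge to its endpoints' difference, ∂[p,q] = q − p. For instance
  ∂[v_0,v_1] = [v_1] − [v_0].
The 3×3 boundary matrix has rank 2 and Smith normal form diag(1,1).

From H_k ≅ ker(∂_k) / im(∂_{k+1}) we obtain:

  H_0: rank C_0 − rank ∂_1 = 3 − 2 = 1, and the invariant factors of ∂_1 are all 1, so H_0 ≅ Z.
  H_1: rank ker ∂_1 − rank ∂_2 = (3 − 2) − 0 = 1, and there is no ∂_2, so H_1 ≅ Z.

As a check, the Euler characteristic is 3 − 3 = 0, which agrees with 1 − 1 = 0.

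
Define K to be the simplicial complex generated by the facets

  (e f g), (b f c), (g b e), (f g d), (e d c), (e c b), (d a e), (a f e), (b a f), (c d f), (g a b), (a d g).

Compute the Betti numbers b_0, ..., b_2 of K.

We work with the vertex ordering a < b < c < d < e < f < g. The simplices of K, each written with vertices in increasing order, are:

  0-simplices (7): a, b, c, d, e, f, g
  1-simplices (18): ab, ad, ae, af, ag, bc, be, bf, bg, cd, ce, cf, de, df, dg, ef, eg, fg
  2-simplices (12): abf, abg, ade, adg, aef, bce, bcf, beg, cde, cdf, dfg, efg

giving chain groups C_0 ≅ Z^7, C_1 ≅ Z^18, C_2 ≅ Z^12.

Boundary ∂_1: C_1 → C_0 is given by ∂[p,q] = [q] − [p].
This gives a 7×18 integer matrix of rank 6; reducing to Smith normal form yields diagonal entries (1,1,1,1,1,1).

∂_2: C_2 → C_1 maps a triangle to the signed sum of its edges. For instance
  ∂aef = ef − af + ae,
  ∂abg = bg − ag + ab.
The 18×12 boundary matrix has rank 12 and Smith normal form diag(1,1,1,1,1,1,1,1,1,1,1,2).

Reading off H_k = ker ∂_k / im ∂_{k+1}:

  H_0: rank C_0 − rank ∂_1 = 7 − 6 = 1, and the invariant factors of ∂_1 are all 1, so H_0 = Z.
  H_1: rank ker ∂_1 − rank ∂_2 = (18 − 6) − 12 = 0, and ∂_2 has invariant factor 2 > 1, so H_1 = Z/2.
  H_2: rank ker ∂_2 − rank ∂_3 = (12 − 12) − 0 = 0, and there is no ∂_3, so H_2 = 0.

As a check, the Euler characteristic is 7 − 18 + 12 = 1, which agrees with 1 − 0 + 0 = 1.

Hence the Betti numbers are b_0 = 1, b_1 = 0, b_2 = 0.

b_0 = 1, b_1 = 0, b_2 = 0.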